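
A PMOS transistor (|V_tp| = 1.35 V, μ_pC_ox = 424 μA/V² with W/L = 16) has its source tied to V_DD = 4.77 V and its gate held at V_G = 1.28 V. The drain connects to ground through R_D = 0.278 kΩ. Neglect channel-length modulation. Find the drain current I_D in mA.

V_SG = V_DD − V_G = 4.77 − 1.28 = 3.49 V, so V_ov = 3.49 − 1.35 = 2.14 V.
k_p = μ_pC_ox · (W/L) = 6.784 mA/V².
Assume saturation: I_D = ½ k_p V_ov² = 0.5 × 6.784 × 2.14² = 15.5 mA, giving V_SD = V_DD − I_D R_D = 4.77 − 15.5 × 0.278 = 0.452 V.
But 0.452 V < V_ov = 2.14 V, so the device is actually in triode.
In triode I_D = k_p[V_ov V_SD − ½ V_SD²] and I_D = (V_DD − V_SD)/R_D. Equating: 0.943 V_SD² − 5.036 V_SD + 4.77 = 0, giving V_SD = 1.23 V (the root below V_ov).
I_D = (4.77 − 1.23) / 0.278 = 12.7 mA.

I_D = 12.7 mA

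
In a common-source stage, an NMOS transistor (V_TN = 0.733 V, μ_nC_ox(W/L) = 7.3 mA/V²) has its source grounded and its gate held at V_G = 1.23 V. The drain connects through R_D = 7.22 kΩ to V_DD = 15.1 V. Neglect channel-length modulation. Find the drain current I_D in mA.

V_GS = V_G = 1.23 V, so V_ov = 1.23 − 0.733 = 0.497 V.
Assume saturation: I_D = ½ k_n V_ov² = 0.5 × 7.3 × 0.497² = 0.902 mA, giving V_DS = V_DD − I_D R_D = 15.1 − 0.902 × 7.22 = 8.59 V.
V_DS = 8.59 V ≥ V_ov = 0.497 V, confirming saturation.

I_D = 0.902 mA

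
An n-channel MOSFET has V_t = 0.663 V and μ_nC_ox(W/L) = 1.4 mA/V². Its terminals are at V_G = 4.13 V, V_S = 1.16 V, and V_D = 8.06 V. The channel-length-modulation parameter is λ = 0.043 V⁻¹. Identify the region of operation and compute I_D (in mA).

V_GS = V_G − V_S = 4.13 − 1.16 = 2.97 V; V_DS = V_D − V_S = 8.06 − 1.16 = 6.9 V.
V_ov = V_GS − V_t = 2.97 − 0.663 = 2.31 V.
Since V_DS = 6.9 V ≥ V_ov = 2.31 V, the device is in saturation.
I_D = ½ k_n V_ov² (1 + λ V_DS) = 0.5 × 1.4 × 2.31² × (1 + 0.043 × 6.9) = 4.83 mA.

Saturation; I_D = 4.83 mA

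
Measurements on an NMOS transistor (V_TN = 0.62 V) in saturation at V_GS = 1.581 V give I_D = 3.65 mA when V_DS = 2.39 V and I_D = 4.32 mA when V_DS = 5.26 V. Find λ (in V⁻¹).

With V_GS fixed, I_D ∝ (1 + λ V_DS) in saturation, so I_D2/I_D1 = (1 + λ V_DS2)/(1 + λ V_DS1).
4.32/3.65 = 1.184 = (1 + 5.26 λ)/(1 + 2.39 λ).
Solving: λ (I_D1 V_DS2 − I_D2 V_DS1) = I_D2 − I_D1, so λ = (4.32 − 3.65) / (3.65 × 5.26 − 4.32 × 2.39) = 0.67 / 8.87 = 0.0755 V⁻¹.

λ = 0.0755 V⁻¹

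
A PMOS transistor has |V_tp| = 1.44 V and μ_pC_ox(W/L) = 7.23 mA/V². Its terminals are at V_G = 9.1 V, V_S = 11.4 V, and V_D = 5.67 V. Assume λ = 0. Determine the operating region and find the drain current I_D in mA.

V_SG = V_S − V_G = 11.4 − 9.1 = 2.3 V; V_SD = V_S − V_D = 11.4 − 5.67 = 5.73 V.
V_ov = V_SG − |V_tp| = 2.3 − 1.44 = 0.86 V.
Since V_SD = 5.73 V ≥ V_ov = 0.86 V, the device is in saturation.
I_D = ½ k_p V_ov² = 0.5 × 7.23 × 0.86² = 2.67 mA.

Saturation; I_D = 2.67 mA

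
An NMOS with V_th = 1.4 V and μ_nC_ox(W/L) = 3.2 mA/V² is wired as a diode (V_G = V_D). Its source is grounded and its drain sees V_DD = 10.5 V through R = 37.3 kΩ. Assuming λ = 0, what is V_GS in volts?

With gate tied to drain, V_GS = V_DS ≥ V_GS − V_th, so the device is in saturation.
KCL at the drain: ½ k_n (V_GS − V_th)² = (V_DD − V_GS)/R.
Let x = V_GS − 1.4. Then 59.7 x² + x − 9.1 = 0, giving x = 0.382 V (positive root), so V_GS = 1.78 V.
I_D = (V_DD − V_GS)/R = (10.5 − 1.78) / 37.3 = 0.234 mA.

V_GS = 1.78 V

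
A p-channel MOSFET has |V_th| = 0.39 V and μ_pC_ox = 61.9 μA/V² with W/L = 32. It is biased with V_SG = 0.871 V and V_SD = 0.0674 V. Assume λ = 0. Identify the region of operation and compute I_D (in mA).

k_p = μ_pC_ox · (W/L) = 1.981 mA/V².
V_ov = V_SG − |V_th| = 0.871 − 0.39 = 0.481 V.
Since V_SD = 0.0674 V < V_ov = 0.481 V, the device is in the triode region.
I_D = k_p [V_ov · V_SD − ½ V_SD²] = 1.981 × [0.481 × 0.0674 − 0.5 × 0.0674²] = 0.0597 mA.

Triode; I_D = 0.0597 mA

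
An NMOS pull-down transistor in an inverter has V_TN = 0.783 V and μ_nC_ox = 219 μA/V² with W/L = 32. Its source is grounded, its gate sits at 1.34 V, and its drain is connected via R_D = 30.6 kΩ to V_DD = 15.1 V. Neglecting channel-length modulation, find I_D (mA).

I_D = 0.489 mA

V_GS = V_G = 1.34 V, so V_ov = 1.34 − 0.783 = 0.557 V.
k_n = μ_nC_ox · (W/L) = 7.008 mA/V².
Assume saturation: I_D = ½ k_n V_ov² = 0.5 × 7.008 × 0.557² = 1.09 mA, giving V_DS = V_DD − I_D R_D = 15.1 − 1.09 × 30.6 = -18.2 V.
But -18.2 V < V_ov = 0.557 V, so the device is actually in triode.
In triode I_D = k_n[V_ov V_DS − ½ V_DS²] and I_D = (V_DD − V_DS)/R_D. Equating: 107 V_DS² − 120.4 V_DS + 15.1 = 0, giving V_DS = 0.144 V (the root below V_ov).
I_D = (15.1 − 0.144) / 30.6 = 0.489 mA.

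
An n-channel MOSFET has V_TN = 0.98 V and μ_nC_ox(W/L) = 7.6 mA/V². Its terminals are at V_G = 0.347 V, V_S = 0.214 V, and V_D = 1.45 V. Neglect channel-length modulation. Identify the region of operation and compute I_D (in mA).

V_GS = V_G − V_S = 0.347 − 0.214 = 0.133 V; V_DS = V_D − V_S = 1.45 − 0.214 = 1.24 V.
V_GS = 0.133 V < V_TN = 0.98 V, so the transistor is in cutoff.

Cutoff; I_D = 0 mA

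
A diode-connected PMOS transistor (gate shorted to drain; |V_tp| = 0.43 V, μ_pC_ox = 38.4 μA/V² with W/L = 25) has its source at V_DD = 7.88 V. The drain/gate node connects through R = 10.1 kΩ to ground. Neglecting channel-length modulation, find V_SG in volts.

With gate tied to drain, V_SG = V_SD ≥ V_SG − |V_tp|, so the device is in saturation.
k_p = μ_pC_ox · (W/L) = 0.96 mA/V².
KCL at the drain: ½ k_p (V_SG − |V_tp|)² = (V_DD − V_SG)/R.
Let x = V_SG − 0.43. Then 4.85 x² + x − 7.45 = 0, giving x = 1.14 V (positive root), so V_SG = 1.57 V.
I_D = (V_DD − V_SG)/R = (7.88 − 1.57) / 10.1 = 0.625 mA.

V_SG = 1.57 V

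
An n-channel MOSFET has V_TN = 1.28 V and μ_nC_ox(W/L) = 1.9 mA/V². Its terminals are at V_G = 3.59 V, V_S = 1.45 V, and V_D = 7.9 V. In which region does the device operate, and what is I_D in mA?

V_GS = V_G − V_S = 3.59 − 1.45 = 2.14 V; V_DS = V_D − V_S = 7.9 − 1.45 = 6.45 V.
V_ov = V_GS − V_TN = 2.14 − 1.28 = 0.86 V.
Since V_DS = 6.45 V ≥ V_ov = 0.86 V, the device is in saturation.
I_D = ½ k_n V_ov² = 0.5 × 1.9 × 0.86² = 0.703 mA.

Saturation; I_D = 0.703 mA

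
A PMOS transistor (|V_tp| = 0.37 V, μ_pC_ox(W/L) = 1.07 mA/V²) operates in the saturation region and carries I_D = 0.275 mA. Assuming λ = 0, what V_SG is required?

In saturation I_D = ½ k_p (V_SG − |V_tp|)², so V_SG − |V_tp| = √(2 I_D / k_p) = √(2 × 0.275 / 1.07) = 0.717 V.
V_SG = 0.37 + 0.717 = 1.09 V.

V_SG = 1.09 V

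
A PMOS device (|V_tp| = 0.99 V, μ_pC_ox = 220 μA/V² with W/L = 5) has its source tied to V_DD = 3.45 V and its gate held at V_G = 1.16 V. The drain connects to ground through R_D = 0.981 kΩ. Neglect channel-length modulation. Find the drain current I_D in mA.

V_SG = V_DD − V_G = 3.45 − 1.16 = 2.29 V, so V_ov = 2.29 − 0.99 = 1.3 V.
k_p = μ_pC_ox · (W/L) = 1.1 mA/V².
Assume saturation: I_D = ½ k_p V_ov² = 0.5 × 1.1 × 1.3² = 0.93 mA, giving V_SD = V_DD − I_D R_D = 3.45 − 0.93 × 0.981 = 2.54 V.
V_SD = 2.54 V ≥ V_ov = 1.3 V, confirming saturation.

I_D = 0.930 mA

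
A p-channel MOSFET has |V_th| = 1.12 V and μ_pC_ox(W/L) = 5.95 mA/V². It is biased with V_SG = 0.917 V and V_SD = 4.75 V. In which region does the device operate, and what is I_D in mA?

V_SG = 0.917 V < |V_th| = 1.12 V, so the transistor is in cutoff.

Cutoff; I_D = 0 mA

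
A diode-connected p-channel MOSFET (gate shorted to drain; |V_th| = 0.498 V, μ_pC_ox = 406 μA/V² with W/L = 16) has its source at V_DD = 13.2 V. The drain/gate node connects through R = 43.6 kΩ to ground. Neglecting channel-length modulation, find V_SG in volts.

V_SG = 0.794 V

With gate tied to drain, V_SG = V_SD ≥ V_SG − |V_th|, so the device is in saturation.
k_p = μ_pC_ox · (W/L) = 6.496 mA/V².
KCL at the drain: ½ k_p (V_SG − |V_th|)² = (V_DD − V_SG)/R.
Let x = V_SG − 0.498. Then 142 x² + x − 12.7 = 0, giving x = 0.296 V (positive root), so V_SG = 0.794 V.
I_D = (V_DD − V_SG)/R = (13.2 − 0.794) / 43.6 = 0.285 mA.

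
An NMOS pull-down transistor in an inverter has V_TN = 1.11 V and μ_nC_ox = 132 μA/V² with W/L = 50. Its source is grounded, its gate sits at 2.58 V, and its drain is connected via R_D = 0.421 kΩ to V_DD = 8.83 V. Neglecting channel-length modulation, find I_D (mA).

I_D = 7.13 mA

V_GS = V_G = 2.58 V, so V_ov = 2.58 − 1.11 = 1.47 V.
k_n = μ_nC_ox · (W/L) = 6.6 mA/V².
Assume saturation: I_D = ½ k_n V_ov² = 0.5 × 6.6 × 1.47² = 7.13 mA, giving V_DS = V_DD − I_D R_D = 8.83 − 7.13 × 0.421 = 5.83 V.
V_DS = 5.83 V ≥ V_ov = 1.47 V, confirming saturation.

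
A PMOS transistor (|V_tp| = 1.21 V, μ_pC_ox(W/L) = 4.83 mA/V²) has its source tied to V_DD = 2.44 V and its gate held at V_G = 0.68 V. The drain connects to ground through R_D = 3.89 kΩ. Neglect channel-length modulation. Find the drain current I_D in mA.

V_SG = V_DD − V_G = 2.44 − 0.68 = 1.76 V, so V_ov = 1.76 − 1.21 = 0.55 V.
Assume saturation: I_D = ½ k_p V_ov² = 0.5 × 4.83 × 0.55² = 0.731 mA, giving V_SD = V_DD − I_D R_D = 2.44 − 0.731 × 3.89 = -0.402 V.
But -0.402 V < V_ov = 0.55 V, so the device is actually in triode.
In triode I_D = k_p[V_ov V_SD − ½ V_SD²] and I_D = (V_DD − V_SD)/R_D. Equating: 9.39 V_SD² − 11.33 V_SD + 2.44 = 0, giving V_SD = 0.281 V (the root below V_ov).
I_D = (2.44 − 0.281) / 3.89 = 0.555 mA.

I_D = 0.555 mA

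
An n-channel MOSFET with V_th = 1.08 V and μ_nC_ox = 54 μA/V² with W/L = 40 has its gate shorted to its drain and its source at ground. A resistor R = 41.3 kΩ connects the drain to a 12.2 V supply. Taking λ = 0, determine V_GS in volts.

With gate tied to drain, V_GS = V_DS ≥ V_GS − V_th, so the device is in saturation.
k_n = μ_nC_ox · (W/L) = 2.16 mA/V².
KCL at the drain: ½ k_n (V_GS − V_th)² = (V_DD − V_GS)/R.
Let x = V_GS − 1.08. Then 44.6 x² + x − 11.12 = 0, giving x = 0.488 V (positive root), so V_GS = 1.57 V.
I_D = (V_DD − V_GS)/R = (12.2 − 1.57) / 41.3 = 0.257 mA.

V_GS = 1.57 V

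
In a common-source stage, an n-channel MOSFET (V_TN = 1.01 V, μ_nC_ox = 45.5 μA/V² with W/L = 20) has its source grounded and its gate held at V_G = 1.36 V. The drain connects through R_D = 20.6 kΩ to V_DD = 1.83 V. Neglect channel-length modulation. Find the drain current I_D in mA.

I_D = 0.0557 mA

V_GS = V_G = 1.36 V, so V_ov = 1.36 − 1.01 = 0.35 V.
k_n = μ_nC_ox · (W/L) = 0.91 mA/V².
Assume saturation: I_D = ½ k_n V_ov² = 0.5 × 0.91 × 0.35² = 0.0557 mA, giving V_DS = V_DD − I_D R_D = 1.83 − 0.0557 × 20.6 = 0.682 V.
V_DS = 0.682 V ≥ V_ov = 0.35 V, confirming saturation.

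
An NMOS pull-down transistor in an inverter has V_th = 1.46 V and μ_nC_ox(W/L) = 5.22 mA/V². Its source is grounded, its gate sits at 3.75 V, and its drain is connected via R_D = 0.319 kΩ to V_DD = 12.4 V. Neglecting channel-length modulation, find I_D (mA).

I_D = 13.7 mA

V_GS = V_G = 3.75 V, so V_ov = 3.75 − 1.46 = 2.29 V.
Assume saturation: I_D = ½ k_n V_ov² = 0.5 × 5.22 × 2.29² = 13.7 mA, giving V_DS = V_DD − I_D R_D = 12.4 − 13.7 × 0.319 = 8.03 V.
V_DS = 8.03 V ≥ V_ov = 2.29 V, confirming saturation.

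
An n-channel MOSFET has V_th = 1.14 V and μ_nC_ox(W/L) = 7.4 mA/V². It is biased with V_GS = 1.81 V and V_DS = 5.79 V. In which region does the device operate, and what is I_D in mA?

Saturation; I_D = 1.66 mA

V_ov = V_GS − V_th = 1.81 − 1.14 = 0.67 V.
Since V_DS = 5.79 V ≥ V_ov = 0.67 V, the device is in saturation.
I_D = ½ k_n V_ov² = 0.5 × 7.4 × 0.67² = 1.66 mA.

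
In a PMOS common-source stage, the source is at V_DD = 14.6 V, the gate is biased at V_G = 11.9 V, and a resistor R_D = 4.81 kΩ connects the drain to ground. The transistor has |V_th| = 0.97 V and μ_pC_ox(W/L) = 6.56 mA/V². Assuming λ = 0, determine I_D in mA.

V_SG = V_DD − V_G = 14.6 − 11.9 = 2.7 V, so V_ov = 2.7 − 0.97 = 1.73 V.
Assume saturation: I_D = ½ k_p V_ov² = 0.5 × 6.56 × 1.73² = 9.82 mA, giving V_SD = V_DD − I_D R_D = 14.6 − 9.82 × 4.81 = -32.6 V.
But -32.6 V < V_ov = 1.73 V, so the device is actually in triode.
In triode I_D = k_p[V_ov V_SD − ½ V_SD²] and I_D = (V_DD − V_SD)/R_D. Equating: 15.8 V_SD² − 55.59 V_SD + 14.6 = 0, giving V_SD = 0.286 V (the root below V_ov).
I_D = (14.6 − 0.286) / 4.81 = 2.98 mA.

I_D = 2.98 mA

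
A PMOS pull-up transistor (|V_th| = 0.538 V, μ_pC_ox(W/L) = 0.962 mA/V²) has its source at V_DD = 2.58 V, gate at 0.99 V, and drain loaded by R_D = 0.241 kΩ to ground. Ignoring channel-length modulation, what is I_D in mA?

V_SG = V_DD − V_G = 2.58 − 0.99 = 1.59 V, so V_ov = 1.59 − 0.538 = 1.05 V.
Assume saturation: I_D = ½ k_p V_ov² = 0.5 × 0.962 × 1.05² = 0.532 mA, giving V_SD = V_DD − I_D R_D = 2.58 − 0.532 × 0.241 = 2.45 V.
V_SD = 2.45 V ≥ V_ov = 1.05 V, confirming saturation.

I_D = 0.532 mA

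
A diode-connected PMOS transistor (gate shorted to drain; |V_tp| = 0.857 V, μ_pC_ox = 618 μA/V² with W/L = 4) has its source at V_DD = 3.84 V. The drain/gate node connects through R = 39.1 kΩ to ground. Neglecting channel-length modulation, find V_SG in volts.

With gate tied to drain, V_SG = V_SD ≥ V_SG − |V_tp|, so the device is in saturation.
k_p = μ_pC_ox · (W/L) = 2.472 mA/V².
KCL at the drain: ½ k_p (V_SG − |V_tp|)² = (V_DD − V_SG)/R.
Let x = V_SG − 0.857. Then 48.3 x² + x − 2.983 = 0, giving x = 0.238 V (positive root), so V_SG = 1.1 V.
I_D = (V_DD − V_SG)/R = (3.84 − 1.1) / 39.1 = 0.0702 mA.

V_SG = 1.10 V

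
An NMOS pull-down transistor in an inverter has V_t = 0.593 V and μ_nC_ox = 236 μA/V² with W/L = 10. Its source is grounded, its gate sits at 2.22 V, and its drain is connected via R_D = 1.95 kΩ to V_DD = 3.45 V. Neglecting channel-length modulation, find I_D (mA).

I_D = 1.53 mA

V_GS = V_G = 2.22 V, so V_ov = 2.22 − 0.593 = 1.63 V.
k_n = μ_nC_ox · (W/L) = 2.36 mA/V².
Assume saturation: I_D = ½ k_n V_ov² = 0.5 × 2.36 × 1.63² = 3.12 mA, giving V_DS = V_DD − I_D R_D = 3.45 − 3.12 × 1.95 = -2.64 V.
But -2.64 V < V_ov = 1.63 V, so the device is actually in triode.
In triode I_D = k_n[V_ov V_DS − ½ V_DS²] and I_D = (V_DD − V_DS)/R_D. Equating: 2.3 V_DS² − 8.487 V_DS + 3.45 = 0, giving V_DS = 0.465 V (the root below V_ov).
I_D = (3.45 − 0.465) / 1.95 = 1.53 mA.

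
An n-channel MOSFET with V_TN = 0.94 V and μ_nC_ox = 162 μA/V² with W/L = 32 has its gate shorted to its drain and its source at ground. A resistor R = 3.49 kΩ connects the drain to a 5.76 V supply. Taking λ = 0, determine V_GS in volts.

With gate tied to drain, V_GS = V_DS ≥ V_GS − V_TN, so the device is in saturation.
k_n = μ_nC_ox · (W/L) = 5.184 mA/V².
KCL at the drain: ½ k_n (V_GS − V_TN)² = (V_DD − V_GS)/R.
Let x = V_GS − 0.94. Then 9.05 x² + x − 4.82 = 0, giving x = 0.677 V (positive root), so V_GS = 1.62 V.
I_D = (V_DD − V_GS)/R = (5.76 − 1.62) / 3.49 = 1.19 mA.

V_GS = 1.62 V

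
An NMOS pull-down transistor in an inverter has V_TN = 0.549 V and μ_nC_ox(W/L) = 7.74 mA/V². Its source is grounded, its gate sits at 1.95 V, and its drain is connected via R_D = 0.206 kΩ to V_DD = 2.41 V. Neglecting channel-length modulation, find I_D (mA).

I_D = 6.92 mA

V_GS = V_G = 1.95 V, so V_ov = 1.95 − 0.549 = 1.4 V.
Assume saturation: I_D = ½ k_n V_ov² = 0.5 × 7.74 × 1.4² = 7.6 mA, giving V_DS = V_DD − I_D R_D = 2.41 − 7.6 × 0.206 = 0.845 V.
But 0.845 V < V_ov = 1.4 V, so the device is actually in triode.
In triode I_D = k_n[V_ov V_DS − ½ V_DS²] and I_D = (V_DD − V_DS)/R_D. Equating: 0.797 V_DS² − 3.234 V_DS + 2.41 = 0, giving V_DS = 0.984 V (the root below V_ov).
I_D = (2.41 − 0.984) / 0.206 = 6.92 mA.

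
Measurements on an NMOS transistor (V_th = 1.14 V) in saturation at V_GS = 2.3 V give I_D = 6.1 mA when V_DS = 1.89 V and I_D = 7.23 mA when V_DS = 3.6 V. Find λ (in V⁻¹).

λ = 0.136 V⁻¹

With V_GS fixed, I_D ∝ (1 + λ V_DS) in saturation, so I_D2/I_D1 = (1 + λ V_DS2)/(1 + λ V_DS1).
7.23/6.1 = 1.185 = (1 + 3.6 λ)/(1 + 1.89 λ).
Solving: λ (I_D1 V_DS2 − I_D2 V_DS1) = I_D2 − I_D1, so λ = (7.23 − 6.1) / (6.1 × 3.6 − 7.23 × 1.89) = 1.13 / 8.3 = 0.136 V⁻¹.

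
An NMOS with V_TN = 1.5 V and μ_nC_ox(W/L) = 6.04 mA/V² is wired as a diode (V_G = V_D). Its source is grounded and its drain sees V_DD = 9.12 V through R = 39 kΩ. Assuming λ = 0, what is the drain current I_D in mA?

With gate tied to drain, V_GS = V_DS ≥ V_GS − V_TN, so the device is in saturation.
KCL at the drain: ½ k_n (V_GS − V_TN)² = (V_DD − V_GS)/R.
Let x = V_GS − 1.5. Then 118 x² + x − 7.62 = 0, giving x = 0.25 V (positive root), so V_GS = 1.75 V.
I_D = (V_DD − V_GS)/R = (9.12 − 1.75) / 39 = 0.189 mA.

I_D = 0.189 mA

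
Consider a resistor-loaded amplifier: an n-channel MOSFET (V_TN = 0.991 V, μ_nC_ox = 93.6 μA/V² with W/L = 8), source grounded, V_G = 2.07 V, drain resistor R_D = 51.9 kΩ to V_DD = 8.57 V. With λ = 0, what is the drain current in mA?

I_D = 0.161 mA

V_GS = V_G = 2.07 V, so V_ov = 2.07 − 0.991 = 1.08 V.
k_n = μ_nC_ox · (W/L) = 0.7488 mA/V².
Assume saturation: I_D = ½ k_n V_ov² = 0.5 × 0.7488 × 1.08² = 0.436 mA, giving V_DS = V_DD − I_D R_D = 8.57 − 0.436 × 51.9 = -14.1 V.
But -14.1 V < V_ov = 1.08 V, so the device is actually in triode.
In triode I_D = k_n[V_ov V_DS − ½ V_DS²] and I_D = (V_DD − V_DS)/R_D. Equating: 19.4 V_DS² − 42.93 V_DS + 8.57 = 0, giving V_DS = 0.222 V (the root below V_ov).
I_D = (8.57 − 0.222) / 51.9 = 0.161 mA.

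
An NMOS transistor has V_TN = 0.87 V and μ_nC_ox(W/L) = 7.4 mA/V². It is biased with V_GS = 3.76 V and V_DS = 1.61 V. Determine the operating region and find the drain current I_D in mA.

V_ov = V_GS − V_TN = 3.76 − 0.87 = 2.89 V.
Since V_DS = 1.61 V < V_ov = 2.89 V, the device is in the triode region.
I_D = k_n [V_ov · V_DS − ½ V_DS²] = 7.4 × [2.89 × 1.61 − 0.5 × 1.61²] = 24.8 mA.

Triode; I_D = 24.8 mA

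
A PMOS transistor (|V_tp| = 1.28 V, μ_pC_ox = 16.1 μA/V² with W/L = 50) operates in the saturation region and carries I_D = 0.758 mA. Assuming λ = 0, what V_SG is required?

V_SG = 2.65 V

k_p = μ_pC_ox · (W/L) = 0.805 mA/V².
In saturation I_D = ½ k_p (V_SG − |V_tp|)², so V_SG − |V_tp| = √(2 I_D / k_p) = √(2 × 0.758 / 0.805) = 1.37 V.
V_SG = 1.28 + 1.37 = 2.65 V.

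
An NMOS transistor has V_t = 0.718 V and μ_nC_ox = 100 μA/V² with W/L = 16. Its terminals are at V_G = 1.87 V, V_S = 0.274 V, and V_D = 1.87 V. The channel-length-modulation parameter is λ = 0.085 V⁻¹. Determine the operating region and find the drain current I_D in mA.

V_GS = V_G − V_S = 1.87 − 0.274 = 1.6 V; V_DS = V_D − V_S = 1.87 − 0.274 = 1.6 V.
k_n = μ_nC_ox · (W/L) = 1.6 mA/V².
V_ov = V_GS − V_t = 1.6 − 0.718 = 0.878 V.
Since V_DS = 1.6 V ≥ V_ov = 0.878 V, the device is in saturation.
I_D = ½ k_n V_ov² (1 + λ V_DS) = 0.5 × 1.6 × 0.878² × (1 + 0.085 × 1.6) = 0.7 mA.

Saturation; I_D = 0.700 mA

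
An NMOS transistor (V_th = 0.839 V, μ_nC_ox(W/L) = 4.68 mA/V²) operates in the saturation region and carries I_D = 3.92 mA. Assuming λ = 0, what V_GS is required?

In saturation I_D = ½ k_n (V_GS − V_th)², so V_GS − V_th = √(2 I_D / k_n) = √(2 × 3.92 / 4.68) = 1.29 V.
V_GS = 0.839 + 1.29 = 2.13 V.

V_GS = 2.13 V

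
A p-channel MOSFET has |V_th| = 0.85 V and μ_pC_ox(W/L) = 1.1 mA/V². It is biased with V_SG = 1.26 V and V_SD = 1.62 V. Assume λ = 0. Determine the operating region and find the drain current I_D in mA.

Saturation; I_D = 0.0925 mA

V_ov = V_SG − |V_th| = 1.26 − 0.85 = 0.41 V.
Since V_SD = 1.62 V ≥ V_ov = 0.41 V, the device is in saturation.
I_D = ½ k_p V_ov² = 0.5 × 1.1 × 0.41² = 0.0925 mA.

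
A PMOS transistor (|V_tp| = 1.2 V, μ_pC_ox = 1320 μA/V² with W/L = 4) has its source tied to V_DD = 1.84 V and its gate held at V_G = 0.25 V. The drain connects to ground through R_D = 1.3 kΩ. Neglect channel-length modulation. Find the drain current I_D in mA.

V_SG = V_DD − V_G = 1.84 − 0.25 = 1.59 V, so V_ov = 1.59 − 1.2 = 0.39 V.
k_p = μ_pC_ox · (W/L) = 5.28 mA/V².
Assume saturation: I_D = ½ k_p V_ov² = 0.5 × 5.28 × 0.39² = 0.402 mA, giving V_SD = V_DD − I_D R_D = 1.84 − 0.402 × 1.3 = 1.32 V.
V_SD = 1.32 V ≥ V_ov = 0.39 V, confirming saturation.

I_D = 0.402 mA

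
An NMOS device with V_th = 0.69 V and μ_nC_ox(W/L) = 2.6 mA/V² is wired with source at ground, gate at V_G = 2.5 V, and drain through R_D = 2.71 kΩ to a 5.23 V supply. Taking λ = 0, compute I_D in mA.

I_D = 1.77 mA

V_GS = V_G = 2.5 V, so V_ov = 2.5 − 0.69 = 1.81 V.
Assume saturation: I_D = ½ k_n V_ov² = 0.5 × 2.6 × 1.81² = 4.26 mA, giving V_DS = V_DD − I_D R_D = 5.23 − 4.26 × 2.71 = -6.31 V.
But -6.31 V < V_ov = 1.81 V, so the device is actually in triode.
In triode I_D = k_n[V_ov V_DS − ½ V_DS²] and I_D = (V_DD − V_DS)/R_D. Equating: 3.52 V_DS² − 13.75 V_DS + 5.23 = 0, giving V_DS = 0.427 V (the root below V_ov).
I_D = (5.23 − 0.427) / 2.71 = 1.77 mA.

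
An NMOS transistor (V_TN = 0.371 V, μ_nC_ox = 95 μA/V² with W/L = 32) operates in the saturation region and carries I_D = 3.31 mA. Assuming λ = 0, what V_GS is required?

k_n = μ_nC_ox · (W/L) = 3.04 mA/V².
In saturation I_D = ½ k_n (V_GS − V_TN)², so V_GS − V_TN = √(2 I_D / k_n) = √(2 × 3.31 / 3.04) = 1.48 V.
V_GS = 0.371 + 1.48 = 1.85 V.

V_GS = 1.85 V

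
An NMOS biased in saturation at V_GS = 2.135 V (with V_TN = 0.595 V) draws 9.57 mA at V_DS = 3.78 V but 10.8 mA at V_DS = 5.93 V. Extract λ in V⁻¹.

With V_GS fixed, I_D ∝ (1 + λ V_DS) in saturation, so I_D2/I_D1 = (1 + λ V_DS2)/(1 + λ V_DS1).
10.8/9.57 = 1.129 = (1 + 5.93 λ)/(1 + 3.78 λ).
Solving: λ (I_D1 V_DS2 − I_D2 V_DS1) = I_D2 − I_D1, so λ = (10.8 − 9.57) / (9.57 × 5.93 − 10.8 × 3.78) = 1.23 / 15.9 = 0.0772 V⁻¹.

λ = 0.0772 V⁻¹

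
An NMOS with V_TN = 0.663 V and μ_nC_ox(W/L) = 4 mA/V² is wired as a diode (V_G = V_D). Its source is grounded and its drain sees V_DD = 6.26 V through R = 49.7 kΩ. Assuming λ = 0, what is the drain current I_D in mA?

I_D = 0.108 mA

With gate tied to drain, V_GS = V_DS ≥ V_GS − V_TN, so the device is in saturation.
KCL at the drain: ½ k_n (V_GS − V_TN)² = (V_DD − V_GS)/R.
Let x = V_GS − 0.663. Then 99.4 x² + x − 5.597 = 0, giving x = 0.232 V (positive root), so V_GS = 0.895 V.
I_D = (V_DD − V_GS)/R = (6.26 − 0.895) / 49.7 = 0.108 mA.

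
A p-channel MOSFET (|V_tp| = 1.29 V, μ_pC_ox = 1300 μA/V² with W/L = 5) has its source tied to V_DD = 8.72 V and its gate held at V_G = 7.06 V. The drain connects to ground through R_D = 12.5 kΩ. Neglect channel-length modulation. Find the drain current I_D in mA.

V_SG = V_DD − V_G = 8.72 − 7.06 = 1.66 V, so V_ov = 1.66 − 1.29 = 0.37 V.
k_p = μ_pC_ox · (W/L) = 6.5 mA/V².
Assume saturation: I_D = ½ k_p V_ov² = 0.5 × 6.5 × 0.37² = 0.445 mA, giving V_SD = V_DD − I_D R_D = 8.72 − 0.445 × 12.5 = 3.16 V.
V_SD = 3.16 V ≥ V_ov = 0.37 V, confirming saturation.

I_D = 0.445 mA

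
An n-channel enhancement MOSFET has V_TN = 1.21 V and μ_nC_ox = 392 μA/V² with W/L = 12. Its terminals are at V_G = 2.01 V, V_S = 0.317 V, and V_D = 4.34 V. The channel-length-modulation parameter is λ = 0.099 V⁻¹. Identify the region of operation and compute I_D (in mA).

V_GS = V_G − V_S = 2.01 − 0.317 = 1.69 V; V_DS = V_D − V_S = 4.34 − 0.317 = 4.02 V.
k_n = μ_nC_ox · (W/L) = 4.704 mA/V².
V_ov = V_GS − V_TN = 1.69 − 1.21 = 0.483 V.
Since V_DS = 4.02 V ≥ V_ov = 0.483 V, the device is in saturation.
I_D = ½ k_n V_ov² (1 + λ V_DS) = 0.5 × 4.704 × 0.483² × (1 + 0.099 × 4.02) = 0.767 mA.

Saturation; I_D = 0.767 mA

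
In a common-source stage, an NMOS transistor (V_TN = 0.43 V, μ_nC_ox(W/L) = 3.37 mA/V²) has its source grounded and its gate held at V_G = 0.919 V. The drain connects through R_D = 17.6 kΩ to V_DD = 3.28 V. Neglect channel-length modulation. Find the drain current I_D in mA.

V_GS = V_G = 0.919 V, so V_ov = 0.919 − 0.43 = 0.489 V.
Assume saturation: I_D = ½ k_n V_ov² = 0.5 × 3.37 × 0.489² = 0.403 mA, giving V_DS = V_DD − I_D R_D = 3.28 − 0.403 × 17.6 = -3.81 V.
But -3.81 V < V_ov = 0.489 V, so the device is actually in triode.
In triode I_D = k_n[V_ov V_DS − ½ V_DS²] and I_D = (V_DD − V_DS)/R_D. Equating: 29.7 V_DS² − 30 V_DS + 3.28 = 0, giving V_DS = 0.125 V (the root below V_ov).
I_D = (3.28 − 0.125) / 17.6 = 0.179 mA.

I_D = 0.179 mA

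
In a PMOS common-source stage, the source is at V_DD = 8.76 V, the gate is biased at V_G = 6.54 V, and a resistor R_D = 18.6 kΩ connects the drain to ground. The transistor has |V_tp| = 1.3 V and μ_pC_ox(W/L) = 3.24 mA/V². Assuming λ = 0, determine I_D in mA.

I_D = 0.462 mA

V_SG = V_DD − V_G = 8.76 − 6.54 = 2.22 V, so V_ov = 2.22 − 1.3 = 0.92 V.
Assume saturation: I_D = ½ k_p V_ov² = 0.5 × 3.24 × 0.92² = 1.37 mA, giving V_SD = V_DD − I_D R_D = 8.76 − 1.37 × 18.6 = -16.7 V.
But -16.7 V < V_ov = 0.92 V, so the device is actually in triode.
In triode I_D = k_p[V_ov V_SD − ½ V_SD²] and I_D = (V_DD − V_SD)/R_D. Equating: 30.1 V_SD² − 56.44 V_SD + 8.76 = 0, giving V_SD = 0.171 V (the root below V_ov).
I_D = (8.76 − 0.171) / 18.6 = 0.462 mA.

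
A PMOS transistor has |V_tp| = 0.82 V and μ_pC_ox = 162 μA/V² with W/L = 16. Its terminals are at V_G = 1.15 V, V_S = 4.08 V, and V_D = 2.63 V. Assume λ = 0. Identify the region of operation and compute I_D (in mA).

Triode; I_D = 5.21 mA

V_SG = V_S − V_G = 4.08 − 1.15 = 2.93 V; V_SD = V_S − V_D = 4.08 − 2.63 = 1.45 V.
k_p = μ_pC_ox · (W/L) = 2.592 mA/V².
V_ov = V_SG − |V_tp| = 2.93 − 0.82 = 2.11 V.
Since V_SD = 1.45 V < V_ov = 2.11 V, the device is in the triode region.
I_D = k_p [V_ov · V_SD − ½ V_SD²] = 2.592 × [2.11 × 1.45 − 0.5 × 1.45²] = 5.21 mA.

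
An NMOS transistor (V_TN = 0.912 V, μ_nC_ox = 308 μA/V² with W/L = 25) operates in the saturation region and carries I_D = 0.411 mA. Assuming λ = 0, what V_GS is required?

k_n = μ_nC_ox · (W/L) = 7.7 mA/V².
In saturation I_D = ½ k_n (V_GS − V_TN)², so V_GS − V_TN = √(2 I_D / k_n) = √(2 × 0.411 / 7.7) = 0.327 V.
V_GS = 0.912 + 0.327 = 1.24 V.

V_GS = 1.24 V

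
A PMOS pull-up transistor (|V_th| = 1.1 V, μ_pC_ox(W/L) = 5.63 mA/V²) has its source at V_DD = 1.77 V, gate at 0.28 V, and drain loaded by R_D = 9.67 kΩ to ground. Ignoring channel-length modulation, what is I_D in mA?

V_SG = V_DD − V_G = 1.77 − 0.28 = 1.49 V, so V_ov = 1.49 − 1.1 = 0.39 V.
Assume saturation: I_D = ½ k_p V_ov² = 0.5 × 5.63 × 0.39² = 0.428 mA, giving V_SD = V_DD − I_D R_D = 1.77 − 0.428 × 9.67 = -2.37 V.
But -2.37 V < V_ov = 0.39 V, so the device is actually in triode.
In triode I_D = k_p[V_ov V_SD − ½ V_SD²] and I_D = (V_DD − V_SD)/R_D. Equating: 27.2 V_SD² − 22.23 V_SD + 1.77 = 0, giving V_SD = 0.0894 V (the root below V_ov).
I_D = (1.77 − 0.0894) / 9.67 = 0.174 mA.

I_D = 0.174 mA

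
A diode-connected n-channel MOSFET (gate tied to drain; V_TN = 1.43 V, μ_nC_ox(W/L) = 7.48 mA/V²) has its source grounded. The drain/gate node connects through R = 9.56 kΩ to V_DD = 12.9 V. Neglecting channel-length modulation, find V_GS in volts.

V_GS = 1.98 V

With gate tied to drain, V_GS = V_DS ≥ V_GS − V_TN, so the device is in saturation.
KCL at the drain: ½ k_n (V_GS − V_TN)² = (V_DD − V_GS)/R.
Let x = V_GS − 1.43. Then 35.8 x² + x − 11.47 = 0, giving x = 0.553 V (positive root), so V_GS = 1.98 V.
I_D = (V_DD − V_GS)/R = (12.9 − 1.98) / 9.56 = 1.14 mA.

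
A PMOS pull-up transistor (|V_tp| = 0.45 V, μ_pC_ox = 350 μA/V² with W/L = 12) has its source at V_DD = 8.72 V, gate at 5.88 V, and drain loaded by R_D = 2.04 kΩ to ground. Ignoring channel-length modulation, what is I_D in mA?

V_SG = V_DD − V_G = 8.72 − 5.88 = 2.84 V, so V_ov = 2.84 − 0.45 = 2.39 V.
k_p = μ_pC_ox · (W/L) = 4.2 mA/V².
Assume saturation: I_D = ½ k_p V_ov² = 0.5 × 4.2 × 2.39² = 12 mA, giving V_SD = V_DD − I_D R_D = 8.72 − 12 × 2.04 = -15.8 V.
But -15.8 V < V_ov = 2.39 V, so the device is actually in triode.
In triode I_D = k_p[V_ov V_SD − ½ V_SD²] and I_D = (V_DD − V_SD)/R_D. Equating: 4.28 V_SD² − 21.48 V_SD + 8.72 = 0, giving V_SD = 0.446 V (the root below V_ov).
I_D = (8.72 − 0.446) / 2.04 = 4.06 mA.

I_D = 4.06 mA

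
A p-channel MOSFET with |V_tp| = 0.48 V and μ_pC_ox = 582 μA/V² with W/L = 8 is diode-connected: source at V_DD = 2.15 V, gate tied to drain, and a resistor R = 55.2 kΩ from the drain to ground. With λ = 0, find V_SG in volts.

V_SG = 0.590 V

With gate tied to drain, V_SG = V_SD ≥ V_SG − |V_tp|, so the device is in saturation.
k_p = μ_pC_ox · (W/L) = 4.656 mA/V².
KCL at the drain: ½ k_p (V_SG − |V_tp|)² = (V_DD − V_SG)/R.
Let x = V_SG − 0.48. Then 129 x² + x − 1.67 = 0, giving x = 0.11 V (positive root), so V_SG = 0.59 V.
I_D = (V_DD − V_SG)/R = (2.15 − 0.59) / 55.2 = 0.0283 mA.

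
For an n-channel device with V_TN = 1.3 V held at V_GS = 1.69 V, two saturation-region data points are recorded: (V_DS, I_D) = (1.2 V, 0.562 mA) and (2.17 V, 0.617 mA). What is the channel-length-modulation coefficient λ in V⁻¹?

λ = 0.115 V⁻¹

With V_GS fixed, I_D ∝ (1 + λ V_DS) in saturation, so I_D2/I_D1 = (1 + λ V_DS2)/(1 + λ V_DS1).
0.617/0.562 = 1.098 = (1 + 2.17 λ)/(1 + 1.2 λ).
Solving: λ (I_D1 V_DS2 − I_D2 V_DS1) = I_D2 − I_D1, so λ = (0.617 − 0.562) / (0.562 × 2.17 − 0.617 × 1.2) = 0.055 / 0.479 = 0.115 V⁻¹.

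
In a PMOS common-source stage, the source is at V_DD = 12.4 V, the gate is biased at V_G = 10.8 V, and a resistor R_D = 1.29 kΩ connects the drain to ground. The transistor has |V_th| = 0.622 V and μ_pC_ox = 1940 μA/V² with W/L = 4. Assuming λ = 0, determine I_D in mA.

V_SG = V_DD − V_G = 12.4 − 10.8 = 1.6 V, so V_ov = 1.6 − 0.622 = 0.978 V.
k_p = μ_pC_ox · (W/L) = 7.76 mA/V².
Assume saturation: I_D = ½ k_p V_ov² = 0.5 × 7.76 × 0.978² = 3.71 mA, giving V_SD = V_DD − I_D R_D = 12.4 − 3.71 × 1.29 = 7.61 V.
V_SD = 7.61 V ≥ V_ov = 0.978 V, confirming saturation.

I_D = 3.71 mA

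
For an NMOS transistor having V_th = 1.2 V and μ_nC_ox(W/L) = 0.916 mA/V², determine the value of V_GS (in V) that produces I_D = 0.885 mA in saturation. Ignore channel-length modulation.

V_GS = 2.59 V

In saturation I_D = ½ k_n (V_GS − V_th)², so V_GS − V_th = √(2 I_D / k_n) = √(2 × 0.885 / 0.916) = 1.39 V.
V_GS = 1.2 + 1.39 = 2.59 V.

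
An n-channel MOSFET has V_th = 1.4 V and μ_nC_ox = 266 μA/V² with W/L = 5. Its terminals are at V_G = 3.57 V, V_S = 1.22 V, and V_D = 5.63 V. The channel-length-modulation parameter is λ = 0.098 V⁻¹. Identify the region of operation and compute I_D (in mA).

V_GS = V_G − V_S = 3.57 − 1.22 = 2.35 V; V_DS = V_D − V_S = 5.63 − 1.22 = 4.41 V.
k_n = μ_nC_ox · (W/L) = 1.33 mA/V².
V_ov = V_GS − V_th = 2.35 − 1.4 = 0.95 V.
Since V_DS = 4.41 V ≥ V_ov = 0.95 V, the device is in saturation.
I_D = ½ k_n V_ov² (1 + λ V_DS) = 0.5 × 1.33 × 0.95² × (1 + 0.098 × 4.41) = 0.86 mA.

Saturation; I_D = 0.860 mA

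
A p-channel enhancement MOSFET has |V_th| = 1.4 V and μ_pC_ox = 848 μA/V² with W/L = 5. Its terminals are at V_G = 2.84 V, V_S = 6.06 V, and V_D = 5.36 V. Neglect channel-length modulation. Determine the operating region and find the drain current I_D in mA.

V_SG = V_S − V_G = 6.06 − 2.84 = 3.22 V; V_SD = V_S − V_D = 6.06 − 5.36 = 0.7 V.
k_p = μ_pC_ox · (W/L) = 4.24 mA/V².
V_ov = V_SG − |V_th| = 3.22 − 1.4 = 1.82 V.
Since V_SD = 0.7 V < V_ov = 1.82 V, the device is in the triode region.
I_D = k_p [V_ov · V_SD − ½ V_SD²] = 4.24 × [1.82 × 0.7 − 0.5 × 0.7²] = 4.36 mA.

Triode; I_D = 4.36 mA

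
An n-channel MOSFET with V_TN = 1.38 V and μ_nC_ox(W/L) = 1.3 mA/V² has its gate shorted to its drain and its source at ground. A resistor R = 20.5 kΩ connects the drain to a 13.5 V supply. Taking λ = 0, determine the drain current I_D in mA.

I_D = 0.546 mA

With gate tied to drain, V_GS = V_DS ≥ V_GS − V_TN, so the device is in saturation.
KCL at the drain: ½ k_n (V_GS − V_TN)² = (V_DD − V_GS)/R.
Let x = V_GS − 1.38. Then 13.3 x² + x − 12.12 = 0, giving x = 0.917 V (positive root), so V_GS = 2.3 V.
I_D = (V_DD − V_GS)/R = (13.5 − 2.3) / 20.5 = 0.546 mA.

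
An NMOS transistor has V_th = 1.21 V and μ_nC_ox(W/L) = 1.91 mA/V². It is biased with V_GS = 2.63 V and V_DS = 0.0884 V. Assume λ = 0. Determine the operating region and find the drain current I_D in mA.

Triode; I_D = 0.232 mA

V_ov = V_GS − V_th = 2.63 − 1.21 = 1.42 V.
Since V_DS = 0.0884 V < V_ov = 1.42 V, the device is in the triode region.
I_D = k_n [V_ov · V_DS − ½ V_DS²] = 1.91 × [1.42 × 0.0884 − 0.5 × 0.0884²] = 0.232 mA.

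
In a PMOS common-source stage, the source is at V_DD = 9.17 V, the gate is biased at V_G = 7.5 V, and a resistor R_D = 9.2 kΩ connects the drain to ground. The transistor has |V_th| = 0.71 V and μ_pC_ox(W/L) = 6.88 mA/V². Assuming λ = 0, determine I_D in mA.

I_D = 0.979 mA

V_SG = V_DD − V_G = 9.17 − 7.5 = 1.67 V, so V_ov = 1.67 − 0.71 = 0.96 V.
Assume saturation: I_D = ½ k_p V_ov² = 0.5 × 6.88 × 0.96² = 3.17 mA, giving V_SD = V_DD − I_D R_D = 9.17 − 3.17 × 9.2 = -20 V.
But -20 V < V_ov = 0.96 V, so the device is actually in triode.
In triode I_D = k_p[V_ov V_SD − ½ V_SD²] and I_D = (V_DD − V_SD)/R_D. Equating: 31.6 V_SD² − 61.76 V_SD + 9.17 = 0, giving V_SD = 0.162 V (the root below V_ov).
I_D = (9.17 − 0.162) / 9.2 = 0.979 mA.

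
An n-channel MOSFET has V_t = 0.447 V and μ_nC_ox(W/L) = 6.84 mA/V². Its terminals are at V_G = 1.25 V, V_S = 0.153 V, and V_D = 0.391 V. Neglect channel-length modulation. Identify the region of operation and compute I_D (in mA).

V_GS = V_G − V_S = 1.25 − 0.153 = 1.1 V; V_DS = V_D − V_S = 0.391 − 0.153 = 0.238 V.
V_ov = V_GS − V_t = 1.1 − 0.447 = 0.65 V.
Since V_DS = 0.238 V < V_ov = 0.65 V, the device is in the triode region.
I_D = k_n [V_ov · V_DS − ½ V_DS²] = 6.84 × [0.65 × 0.238 − 0.5 × 0.238²] = 0.864 mA.

Triode; I_D = 0.864 mA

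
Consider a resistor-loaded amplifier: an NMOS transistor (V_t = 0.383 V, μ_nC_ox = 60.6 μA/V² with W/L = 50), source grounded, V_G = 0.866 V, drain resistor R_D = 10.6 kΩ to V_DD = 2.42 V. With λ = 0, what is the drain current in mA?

V_GS = V_G = 0.866 V, so V_ov = 0.866 − 0.383 = 0.483 V.
k_n = μ_nC_ox · (W/L) = 3.03 mA/V².
Assume saturation: I_D = ½ k_n V_ov² = 0.5 × 3.03 × 0.483² = 0.353 mA, giving V_DS = V_DD − I_D R_D = 2.42 − 0.353 × 10.6 = -1.33 V.
But -1.33 V < V_ov = 0.483 V, so the device is actually in triode.
In triode I_D = k_n[V_ov V_DS − ½ V_DS²] and I_D = (V_DD − V_DS)/R_D. Equating: 16.1 V_DS² − 16.51 V_DS + 2.42 = 0, giving V_DS = 0.177 V (the root below V_ov).
I_D = (2.42 − 0.177) / 10.6 = 0.212 mA.

I_D = 0.212 mA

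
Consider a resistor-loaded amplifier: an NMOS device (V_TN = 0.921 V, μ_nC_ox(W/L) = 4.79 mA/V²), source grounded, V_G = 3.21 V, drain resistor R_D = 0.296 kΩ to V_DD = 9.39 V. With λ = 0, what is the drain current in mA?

I_D = 12.5 mA

V_GS = V_G = 3.21 V, so V_ov = 3.21 − 0.921 = 2.29 V.
Assume saturation: I_D = ½ k_n V_ov² = 0.5 × 4.79 × 2.29² = 12.5 mA, giving V_DS = V_DD − I_D R_D = 9.39 − 12.5 × 0.296 = 5.68 V.
V_DS = 5.68 V ≥ V_ov = 2.29 V, confirming saturation.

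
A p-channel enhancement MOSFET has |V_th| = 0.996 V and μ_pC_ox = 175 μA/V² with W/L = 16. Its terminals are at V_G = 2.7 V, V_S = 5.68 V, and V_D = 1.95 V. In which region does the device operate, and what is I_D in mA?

V_SG = V_S − V_G = 5.68 − 2.7 = 2.98 V; V_SD = V_S − V_D = 5.68 − 1.95 = 3.73 V.
k_p = μ_pC_ox · (W/L) = 2.8 mA/V².
V_ov = V_SG − |V_th| = 2.98 − 0.996 = 1.98 V.
Since V_SD = 3.73 V ≥ V_ov = 1.98 V, the device is in saturation.
I_D = ½ k_p V_ov² = 0.5 × 2.8 × 1.98² = 5.51 mA.

Saturation; I_D = 5.51 mA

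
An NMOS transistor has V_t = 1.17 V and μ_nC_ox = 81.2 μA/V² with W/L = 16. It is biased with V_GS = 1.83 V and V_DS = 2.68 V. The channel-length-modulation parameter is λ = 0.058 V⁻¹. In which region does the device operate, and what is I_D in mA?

k_n = μ_nC_ox · (W/L) = 1.299 mA/V².
V_ov = V_GS − V_t = 1.83 − 1.17 = 0.66 V.
Since V_DS = 2.68 V ≥ V_ov = 0.66 V, the device is in saturation.
I_D = ½ k_n V_ov² (1 + λ V_DS) = 0.5 × 1.299 × 0.66² × (1 + 0.058 × 2.68) = 0.327 mA.

Saturation; I_D = 0.327 mA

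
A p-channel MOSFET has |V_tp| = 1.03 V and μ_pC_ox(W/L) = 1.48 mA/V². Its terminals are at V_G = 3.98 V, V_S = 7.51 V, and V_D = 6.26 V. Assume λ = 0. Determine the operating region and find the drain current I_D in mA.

Triode; I_D = 3.47 mA

V_SG = V_S − V_G = 7.51 − 3.98 = 3.53 V; V_SD = V_S − V_D = 7.51 − 6.26 = 1.25 V.
V_ov = V_SG − |V_tp| = 3.53 − 1.03 = 2.5 V.
Since V_SD = 1.25 V < V_ov = 2.5 V, the device is in the triode region.
I_D = k_p [V_ov · V_SD − ½ V_SD²] = 1.48 × [2.5 × 1.25 − 0.5 × 1.25²] = 3.47 mA.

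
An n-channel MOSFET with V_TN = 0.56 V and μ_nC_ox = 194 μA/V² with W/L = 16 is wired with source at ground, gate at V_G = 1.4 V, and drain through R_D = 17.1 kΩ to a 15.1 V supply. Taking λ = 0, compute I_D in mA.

V_GS = V_G = 1.4 V, so V_ov = 1.4 − 0.56 = 0.84 V.
k_n = μ_nC_ox · (W/L) = 3.104 mA/V².
Assume saturation: I_D = ½ k_n V_ov² = 0.5 × 3.104 × 0.84² = 1.1 mA, giving V_DS = V_DD − I_D R_D = 15.1 − 1.1 × 17.1 = -3.63 V.
But -3.63 V < V_ov = 0.84 V, so the device is actually in triode.
In triode I_D = k_n[V_ov V_DS − ½ V_DS²] and I_D = (V_DD − V_DS)/R_D. Equating: 26.5 V_DS² − 45.59 V_DS + 15.1 = 0, giving V_DS = 0.448 V (the root below V_ov).
I_D = (15.1 − 0.448) / 17.1 = 0.857 mA.

I_D = 0.857 mA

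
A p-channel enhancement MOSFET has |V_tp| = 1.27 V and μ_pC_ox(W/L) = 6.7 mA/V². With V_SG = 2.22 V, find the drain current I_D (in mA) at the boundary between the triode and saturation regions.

I_D = 3.02 mA

At the boundary V_SD = V_ov = V_SG − |V_tp| = 2.22 − 1.27 = 0.95 V.
I_D = ½ k_p V_ov² = 0.5 × 6.7 × 0.95² = 3.02 mA.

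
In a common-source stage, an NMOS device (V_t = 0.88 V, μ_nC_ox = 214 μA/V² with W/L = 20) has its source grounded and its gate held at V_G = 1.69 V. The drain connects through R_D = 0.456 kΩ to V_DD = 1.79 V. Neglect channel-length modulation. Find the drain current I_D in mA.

I_D = 1.40 mA

V_GS = V_G = 1.69 V, so V_ov = 1.69 − 0.88 = 0.81 V.
k_n = μ_nC_ox · (W/L) = 4.28 mA/V².
Assume saturation: I_D = ½ k_n V_ov² = 0.5 × 4.28 × 0.81² = 1.4 mA, giving V_DS = V_DD − I_D R_D = 1.79 − 1.4 × 0.456 = 1.15 V.
V_DS = 1.15 V ≥ V_ov = 0.81 V, confirming saturation.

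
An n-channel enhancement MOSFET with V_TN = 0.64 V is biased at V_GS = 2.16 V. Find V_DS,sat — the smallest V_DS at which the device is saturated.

V_DS,sat = 1.52 V

The boundary between triode and saturation is V_DS = V_GS − V_TN = V_ov.
V_ov = 2.16 − 0.64 = 1.52 V.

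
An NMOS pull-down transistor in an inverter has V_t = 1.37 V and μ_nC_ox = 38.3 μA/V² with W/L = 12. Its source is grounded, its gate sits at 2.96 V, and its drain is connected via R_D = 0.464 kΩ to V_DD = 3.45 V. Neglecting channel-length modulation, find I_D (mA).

V_GS = V_G = 2.96 V, so V_ov = 2.96 − 1.37 = 1.59 V.
k_n = μ_nC_ox · (W/L) = 0.4596 mA/V².
Assume saturation: I_D = ½ k_n V_ov² = 0.5 × 0.4596 × 1.59² = 0.581 mA, giving V_DS = V_DD − I_D R_D = 3.45 − 0.581 × 0.464 = 3.18 V.
V_DS = 3.18 V ≥ V_ov = 1.59 V, confirming saturation.

I_D = 0.581 mA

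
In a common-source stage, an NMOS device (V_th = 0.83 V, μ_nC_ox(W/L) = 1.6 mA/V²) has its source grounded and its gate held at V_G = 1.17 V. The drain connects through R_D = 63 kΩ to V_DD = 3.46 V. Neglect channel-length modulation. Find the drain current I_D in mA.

I_D = 0.0530 mA

V_GS = V_G = 1.17 V, so V_ov = 1.17 − 0.83 = 0.34 V.
Assume saturation: I_D = ½ k_n V_ov² = 0.5 × 1.6 × 0.34² = 0.0925 mA, giving V_DS = V_DD − I_D R_D = 3.46 − 0.0925 × 63 = -2.37 V.
But -2.37 V < V_ov = 0.34 V, so the device is actually in triode.
In triode I_D = k_n[V_ov V_DS − ½ V_DS²] and I_D = (V_DD − V_DS)/R_D. Equating: 50.4 V_DS² − 35.27 V_DS + 3.46 = 0, giving V_DS = 0.118 V (the root below V_ov).
I_D = (3.46 − 0.118) / 63 = 0.053 mA.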